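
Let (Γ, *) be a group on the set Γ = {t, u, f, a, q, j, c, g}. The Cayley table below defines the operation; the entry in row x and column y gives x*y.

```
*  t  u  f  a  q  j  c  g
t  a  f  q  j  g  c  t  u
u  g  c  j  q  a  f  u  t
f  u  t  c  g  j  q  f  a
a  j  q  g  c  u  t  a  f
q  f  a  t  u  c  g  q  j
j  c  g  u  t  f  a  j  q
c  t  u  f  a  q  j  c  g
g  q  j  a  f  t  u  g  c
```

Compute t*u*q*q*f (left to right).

t*u = f
f*q = j
j*q = f
f*f = c

c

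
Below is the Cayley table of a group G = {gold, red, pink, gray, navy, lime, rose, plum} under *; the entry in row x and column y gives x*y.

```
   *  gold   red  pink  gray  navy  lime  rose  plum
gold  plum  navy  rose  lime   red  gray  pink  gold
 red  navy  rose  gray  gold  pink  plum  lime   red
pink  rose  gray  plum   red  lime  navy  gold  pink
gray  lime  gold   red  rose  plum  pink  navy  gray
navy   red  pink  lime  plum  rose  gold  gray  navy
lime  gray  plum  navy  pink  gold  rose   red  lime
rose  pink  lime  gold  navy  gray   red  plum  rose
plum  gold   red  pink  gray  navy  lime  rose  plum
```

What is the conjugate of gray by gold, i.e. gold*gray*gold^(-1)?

The identity is plum. In row gold, the entry plum sits in column gold, so gold^(-1) = gold.
gold*gray = lime
lime*gold = gray

gray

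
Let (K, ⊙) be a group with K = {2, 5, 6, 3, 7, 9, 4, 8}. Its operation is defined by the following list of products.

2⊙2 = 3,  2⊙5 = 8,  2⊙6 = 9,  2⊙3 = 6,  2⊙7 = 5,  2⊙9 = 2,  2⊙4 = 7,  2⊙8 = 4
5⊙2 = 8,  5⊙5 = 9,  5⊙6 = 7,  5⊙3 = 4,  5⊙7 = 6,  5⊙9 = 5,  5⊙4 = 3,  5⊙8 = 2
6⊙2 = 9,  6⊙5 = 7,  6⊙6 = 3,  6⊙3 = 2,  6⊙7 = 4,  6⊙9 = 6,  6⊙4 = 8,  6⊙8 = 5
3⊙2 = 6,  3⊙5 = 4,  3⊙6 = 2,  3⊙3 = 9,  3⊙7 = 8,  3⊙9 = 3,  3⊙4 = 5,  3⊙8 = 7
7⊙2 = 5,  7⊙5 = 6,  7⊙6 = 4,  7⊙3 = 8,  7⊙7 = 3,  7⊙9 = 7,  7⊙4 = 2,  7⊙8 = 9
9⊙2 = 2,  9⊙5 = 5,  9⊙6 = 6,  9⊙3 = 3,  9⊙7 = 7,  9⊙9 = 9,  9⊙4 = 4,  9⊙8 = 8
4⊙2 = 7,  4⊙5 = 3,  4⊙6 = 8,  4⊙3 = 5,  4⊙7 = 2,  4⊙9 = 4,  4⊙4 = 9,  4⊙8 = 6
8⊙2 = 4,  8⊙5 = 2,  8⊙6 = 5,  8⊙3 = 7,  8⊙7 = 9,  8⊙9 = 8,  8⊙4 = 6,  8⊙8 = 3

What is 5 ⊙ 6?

Read row 5, column 6: 5 ⊙ 6 = 7.

7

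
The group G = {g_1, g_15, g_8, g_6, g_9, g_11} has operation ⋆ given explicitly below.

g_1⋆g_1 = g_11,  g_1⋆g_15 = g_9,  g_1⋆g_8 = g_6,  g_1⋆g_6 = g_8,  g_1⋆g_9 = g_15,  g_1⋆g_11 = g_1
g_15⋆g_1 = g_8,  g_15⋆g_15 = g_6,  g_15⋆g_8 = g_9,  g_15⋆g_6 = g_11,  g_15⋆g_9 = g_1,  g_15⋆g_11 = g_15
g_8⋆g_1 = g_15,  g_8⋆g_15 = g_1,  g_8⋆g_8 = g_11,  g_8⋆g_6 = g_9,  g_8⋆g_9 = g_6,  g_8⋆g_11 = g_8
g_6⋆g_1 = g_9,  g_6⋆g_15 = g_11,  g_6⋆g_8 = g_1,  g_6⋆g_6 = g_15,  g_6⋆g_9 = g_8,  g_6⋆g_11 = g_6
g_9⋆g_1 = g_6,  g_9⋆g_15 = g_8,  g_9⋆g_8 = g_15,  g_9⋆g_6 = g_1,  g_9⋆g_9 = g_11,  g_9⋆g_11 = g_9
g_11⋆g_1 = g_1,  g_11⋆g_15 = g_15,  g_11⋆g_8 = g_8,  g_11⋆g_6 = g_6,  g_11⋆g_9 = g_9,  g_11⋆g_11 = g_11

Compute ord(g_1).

The identity element is g_11 (its row matches the header).
g_1^1 = g_1
g_1^2 = g_1 ⋆ g_1 = g_11
The first power of g_1 equal to the identity is g_1^2, so ord(g_1) = 2.

2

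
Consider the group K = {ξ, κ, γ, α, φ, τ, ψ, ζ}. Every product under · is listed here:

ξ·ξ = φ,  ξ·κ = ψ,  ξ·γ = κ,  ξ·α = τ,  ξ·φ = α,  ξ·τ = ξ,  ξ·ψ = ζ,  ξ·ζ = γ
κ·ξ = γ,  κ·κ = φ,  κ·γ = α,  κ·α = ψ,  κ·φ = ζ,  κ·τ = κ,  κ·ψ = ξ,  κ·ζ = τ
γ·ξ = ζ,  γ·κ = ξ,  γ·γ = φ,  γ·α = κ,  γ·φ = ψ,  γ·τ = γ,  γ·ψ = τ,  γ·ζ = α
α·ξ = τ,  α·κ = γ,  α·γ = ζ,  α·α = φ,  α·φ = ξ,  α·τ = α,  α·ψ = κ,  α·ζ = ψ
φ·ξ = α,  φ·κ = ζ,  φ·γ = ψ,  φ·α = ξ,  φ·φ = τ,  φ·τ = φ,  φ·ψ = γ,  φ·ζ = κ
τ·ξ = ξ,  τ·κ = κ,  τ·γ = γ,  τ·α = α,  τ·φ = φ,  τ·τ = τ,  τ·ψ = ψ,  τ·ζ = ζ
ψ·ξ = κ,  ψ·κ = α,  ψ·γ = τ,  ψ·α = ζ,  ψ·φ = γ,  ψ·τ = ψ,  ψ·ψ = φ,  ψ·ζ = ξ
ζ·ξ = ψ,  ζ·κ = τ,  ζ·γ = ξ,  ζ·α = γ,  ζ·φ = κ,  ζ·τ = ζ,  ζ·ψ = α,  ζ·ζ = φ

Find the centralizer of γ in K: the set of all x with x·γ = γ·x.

Compare row γ with column γ entry by entry.
φ·γ = ψ = γ·φ, so φ commutes with γ.
ξ·γ = κ but γ·ξ = ζ, so ξ does not.
Collecting the elements that commute with γ: C(γ) = {γ, τ, φ, ψ}.

{γ, τ, φ, ψ}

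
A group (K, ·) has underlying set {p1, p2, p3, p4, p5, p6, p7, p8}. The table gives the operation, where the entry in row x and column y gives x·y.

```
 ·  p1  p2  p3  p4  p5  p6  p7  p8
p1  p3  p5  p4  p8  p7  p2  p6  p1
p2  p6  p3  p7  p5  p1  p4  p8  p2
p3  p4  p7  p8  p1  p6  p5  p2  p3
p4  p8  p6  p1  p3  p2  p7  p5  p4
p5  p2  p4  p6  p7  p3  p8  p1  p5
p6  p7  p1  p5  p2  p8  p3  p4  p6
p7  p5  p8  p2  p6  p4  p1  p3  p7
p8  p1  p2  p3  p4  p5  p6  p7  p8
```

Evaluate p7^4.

p8

p7^1 = p7
p7^2 = p7·p7 = p3
p7^3 = p3·p7 = p2
p7^4 = p2·p7 = p8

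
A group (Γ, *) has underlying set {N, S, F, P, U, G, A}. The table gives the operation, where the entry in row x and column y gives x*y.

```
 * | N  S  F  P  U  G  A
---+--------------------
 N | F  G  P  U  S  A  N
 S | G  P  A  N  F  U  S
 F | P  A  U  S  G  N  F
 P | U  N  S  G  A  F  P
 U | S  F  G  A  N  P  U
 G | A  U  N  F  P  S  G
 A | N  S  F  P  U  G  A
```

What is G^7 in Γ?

A

G^1 = G
G^2 = G*G = S
G^3 = S*G = U
G^4 = U*G = P
G^5 = P*G = F
G^6 = F*G = N
G^7 = N*G = A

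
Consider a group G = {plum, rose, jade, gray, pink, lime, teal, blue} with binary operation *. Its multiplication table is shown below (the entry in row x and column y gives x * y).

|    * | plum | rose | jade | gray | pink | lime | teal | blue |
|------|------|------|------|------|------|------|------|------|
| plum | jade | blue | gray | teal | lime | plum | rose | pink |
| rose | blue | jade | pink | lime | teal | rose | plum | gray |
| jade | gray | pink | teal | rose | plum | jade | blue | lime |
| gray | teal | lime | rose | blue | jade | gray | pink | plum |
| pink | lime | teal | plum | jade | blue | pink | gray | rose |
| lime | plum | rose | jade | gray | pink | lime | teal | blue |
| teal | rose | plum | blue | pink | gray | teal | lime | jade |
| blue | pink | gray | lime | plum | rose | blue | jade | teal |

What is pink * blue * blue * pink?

pink * blue = rose
rose * blue = gray
gray * pink = jade
(Structurally, G here is isomorphic to the cyclic group Z_8.)

jade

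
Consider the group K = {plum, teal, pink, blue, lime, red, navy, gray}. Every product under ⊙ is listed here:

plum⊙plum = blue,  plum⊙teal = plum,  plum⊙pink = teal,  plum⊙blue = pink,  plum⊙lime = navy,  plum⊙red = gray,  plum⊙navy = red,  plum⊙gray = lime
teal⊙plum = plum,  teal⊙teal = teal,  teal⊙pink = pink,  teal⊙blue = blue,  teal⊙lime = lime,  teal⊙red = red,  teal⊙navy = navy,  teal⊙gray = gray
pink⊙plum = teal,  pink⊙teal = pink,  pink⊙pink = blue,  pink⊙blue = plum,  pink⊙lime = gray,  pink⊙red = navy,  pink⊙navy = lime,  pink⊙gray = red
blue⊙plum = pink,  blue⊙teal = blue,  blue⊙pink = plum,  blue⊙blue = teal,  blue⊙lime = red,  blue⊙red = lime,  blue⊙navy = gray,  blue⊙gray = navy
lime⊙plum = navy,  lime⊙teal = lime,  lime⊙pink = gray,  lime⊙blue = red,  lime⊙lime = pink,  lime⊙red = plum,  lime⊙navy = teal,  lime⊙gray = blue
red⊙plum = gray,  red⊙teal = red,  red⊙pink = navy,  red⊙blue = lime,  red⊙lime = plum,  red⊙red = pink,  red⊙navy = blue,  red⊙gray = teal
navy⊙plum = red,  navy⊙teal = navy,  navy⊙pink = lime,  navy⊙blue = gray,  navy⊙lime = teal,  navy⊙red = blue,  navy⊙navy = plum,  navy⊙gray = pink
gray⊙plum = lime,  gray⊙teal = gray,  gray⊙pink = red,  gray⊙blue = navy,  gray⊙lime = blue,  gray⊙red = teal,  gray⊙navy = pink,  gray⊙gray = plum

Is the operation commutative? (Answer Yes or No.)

Yes

Check whether the table is symmetric across its main diagonal.
Every entry (row x, col y) equals the entry (row y, col x), so K is abelian.
(In fact K ≅ the cyclic group Z_8.)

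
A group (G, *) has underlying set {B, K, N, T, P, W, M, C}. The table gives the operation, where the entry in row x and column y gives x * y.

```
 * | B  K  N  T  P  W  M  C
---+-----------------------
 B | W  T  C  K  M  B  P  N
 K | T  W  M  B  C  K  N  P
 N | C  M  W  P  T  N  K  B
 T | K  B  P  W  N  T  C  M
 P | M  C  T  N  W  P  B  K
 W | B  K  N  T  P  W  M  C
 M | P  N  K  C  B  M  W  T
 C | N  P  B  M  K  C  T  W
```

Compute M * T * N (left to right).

B

M * T = C
C * N = B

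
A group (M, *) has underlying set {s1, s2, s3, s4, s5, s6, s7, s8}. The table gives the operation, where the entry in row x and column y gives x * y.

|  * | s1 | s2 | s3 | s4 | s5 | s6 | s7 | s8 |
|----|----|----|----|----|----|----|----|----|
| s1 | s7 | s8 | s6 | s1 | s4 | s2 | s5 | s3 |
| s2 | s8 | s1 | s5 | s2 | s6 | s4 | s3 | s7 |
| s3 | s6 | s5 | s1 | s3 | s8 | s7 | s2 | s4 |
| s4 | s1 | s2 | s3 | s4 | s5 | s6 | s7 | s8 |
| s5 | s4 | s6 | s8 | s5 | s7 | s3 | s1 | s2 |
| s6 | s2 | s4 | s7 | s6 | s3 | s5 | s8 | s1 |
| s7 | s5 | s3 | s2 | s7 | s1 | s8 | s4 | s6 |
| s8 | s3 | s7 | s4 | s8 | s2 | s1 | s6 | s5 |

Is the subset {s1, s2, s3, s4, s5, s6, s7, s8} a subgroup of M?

{s1, s2, s3, s4, s5, s6, s7, s8} contains the identity s4.
Checking products: every product of two elements of {s1, s2, s3, s4, s5, s6, s7, s8} (read from the table) lies in {s1, s2, s3, s4, s5, s6, s7, s8}, so the set is closed.
In a finite group, a nonempty closed subset is a subgroup. So {s1, s2, s3, s4, s5, s6, s7, s8} ≤ M.
(Structurally, M here is isomorphic to the cyclic group Z_8.)

Yes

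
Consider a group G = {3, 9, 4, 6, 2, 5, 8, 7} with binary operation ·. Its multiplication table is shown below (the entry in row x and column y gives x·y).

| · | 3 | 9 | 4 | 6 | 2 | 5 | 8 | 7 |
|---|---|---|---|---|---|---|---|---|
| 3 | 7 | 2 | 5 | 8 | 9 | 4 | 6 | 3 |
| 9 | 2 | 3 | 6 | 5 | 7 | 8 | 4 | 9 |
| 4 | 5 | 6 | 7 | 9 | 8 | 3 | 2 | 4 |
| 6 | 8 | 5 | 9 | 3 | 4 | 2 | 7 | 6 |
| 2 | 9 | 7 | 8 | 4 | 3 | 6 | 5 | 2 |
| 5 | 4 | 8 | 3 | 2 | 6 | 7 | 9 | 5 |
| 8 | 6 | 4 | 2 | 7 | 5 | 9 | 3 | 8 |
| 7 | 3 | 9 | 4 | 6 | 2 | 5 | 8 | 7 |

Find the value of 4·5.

Read row 4, column 5: 4·5 = 3.

3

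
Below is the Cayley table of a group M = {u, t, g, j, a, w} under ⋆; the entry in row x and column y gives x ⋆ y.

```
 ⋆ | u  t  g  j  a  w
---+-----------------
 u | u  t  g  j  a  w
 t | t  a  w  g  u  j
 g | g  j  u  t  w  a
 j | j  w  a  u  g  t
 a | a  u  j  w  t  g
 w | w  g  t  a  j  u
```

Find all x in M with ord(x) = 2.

{g, j, w}

Identity is u. Compute the order of each non-identity element by repeated multiplication:
  t: t → a → u  (order 3)
  g: g → u  (order 2)
  j: j → u  (order 2)
  a: a → t → u  (order 3)
  w: w → u  (order 2)
Elements of order 2: {g, j, w}.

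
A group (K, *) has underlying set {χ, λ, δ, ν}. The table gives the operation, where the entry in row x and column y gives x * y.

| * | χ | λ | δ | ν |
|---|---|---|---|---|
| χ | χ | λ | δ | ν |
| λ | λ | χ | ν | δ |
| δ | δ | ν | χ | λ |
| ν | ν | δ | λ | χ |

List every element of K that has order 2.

Identity is χ. Compute the order of each non-identity element by repeated multiplication:
  λ: λ → χ  (order 2)
  δ: δ → χ  (order 2)
  ν: ν → χ  (order 2)
Elements of order 2: {δ, λ, ν}.

{δ, λ, ν}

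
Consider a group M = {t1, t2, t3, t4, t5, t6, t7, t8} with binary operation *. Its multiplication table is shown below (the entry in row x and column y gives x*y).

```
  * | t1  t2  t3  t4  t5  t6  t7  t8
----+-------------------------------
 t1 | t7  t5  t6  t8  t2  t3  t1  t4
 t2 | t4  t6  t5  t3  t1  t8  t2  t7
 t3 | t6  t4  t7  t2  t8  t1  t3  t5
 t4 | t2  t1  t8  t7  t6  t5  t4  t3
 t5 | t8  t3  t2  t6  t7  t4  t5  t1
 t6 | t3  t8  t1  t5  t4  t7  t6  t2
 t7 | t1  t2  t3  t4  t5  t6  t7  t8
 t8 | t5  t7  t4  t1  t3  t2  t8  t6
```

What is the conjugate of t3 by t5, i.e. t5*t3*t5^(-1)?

t1

The identity is t7. In row t5, the entry t7 sits in column t5, so t5^(-1) = t5.
t5*t3 = t2
t2*t5 = t1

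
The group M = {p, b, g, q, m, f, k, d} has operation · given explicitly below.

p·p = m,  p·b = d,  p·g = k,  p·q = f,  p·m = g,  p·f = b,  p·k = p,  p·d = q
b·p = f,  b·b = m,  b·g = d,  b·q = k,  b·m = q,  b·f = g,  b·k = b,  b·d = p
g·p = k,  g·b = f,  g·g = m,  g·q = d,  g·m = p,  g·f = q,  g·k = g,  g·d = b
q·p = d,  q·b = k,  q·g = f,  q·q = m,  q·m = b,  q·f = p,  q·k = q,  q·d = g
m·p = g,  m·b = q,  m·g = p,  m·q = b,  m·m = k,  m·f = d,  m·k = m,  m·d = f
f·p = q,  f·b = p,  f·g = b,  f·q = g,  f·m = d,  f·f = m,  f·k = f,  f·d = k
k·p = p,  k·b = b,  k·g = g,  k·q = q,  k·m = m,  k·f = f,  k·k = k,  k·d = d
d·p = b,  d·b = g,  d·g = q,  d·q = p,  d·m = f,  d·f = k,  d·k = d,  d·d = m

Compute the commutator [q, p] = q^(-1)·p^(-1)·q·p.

Identity is k; from the table q^(-1) = b and p^(-1) = g.
b·g = d
d·q = p
p·p = m

m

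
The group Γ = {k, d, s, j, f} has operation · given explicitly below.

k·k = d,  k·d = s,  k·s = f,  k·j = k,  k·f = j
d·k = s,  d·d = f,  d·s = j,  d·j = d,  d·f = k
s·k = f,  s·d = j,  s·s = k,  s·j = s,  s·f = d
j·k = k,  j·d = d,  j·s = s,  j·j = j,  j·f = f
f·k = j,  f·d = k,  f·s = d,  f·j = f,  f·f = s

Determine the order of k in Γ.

5

The identity element is j (its row matches the header).
k^1 = k
k^2 = k·k = d
k^3 = d·k = s
k^4 = s·k = f
k^5 = f·k = j
The first power of k equal to the identity is k^5, so ord(k) = 5.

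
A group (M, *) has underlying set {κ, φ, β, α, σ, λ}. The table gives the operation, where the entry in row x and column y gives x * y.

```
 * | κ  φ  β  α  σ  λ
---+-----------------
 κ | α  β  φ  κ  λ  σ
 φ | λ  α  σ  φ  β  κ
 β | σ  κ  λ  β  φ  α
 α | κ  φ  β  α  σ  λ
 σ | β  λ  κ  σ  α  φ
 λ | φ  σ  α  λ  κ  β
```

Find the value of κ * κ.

Read row κ, column κ: κ * κ = α.

α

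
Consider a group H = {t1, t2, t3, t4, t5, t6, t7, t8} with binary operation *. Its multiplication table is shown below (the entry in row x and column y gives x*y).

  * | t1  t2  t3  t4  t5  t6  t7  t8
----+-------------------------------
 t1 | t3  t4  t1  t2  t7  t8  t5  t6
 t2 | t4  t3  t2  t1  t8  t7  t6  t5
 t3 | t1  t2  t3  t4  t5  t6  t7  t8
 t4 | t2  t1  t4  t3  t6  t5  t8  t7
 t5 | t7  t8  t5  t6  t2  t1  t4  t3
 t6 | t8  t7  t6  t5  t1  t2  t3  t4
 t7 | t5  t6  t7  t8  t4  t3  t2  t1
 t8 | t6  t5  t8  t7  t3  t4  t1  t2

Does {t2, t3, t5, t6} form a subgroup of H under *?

No

t2*t6 = t7, which is not in {t2, t3, t5, t6}.
The subset is not closed under *, so it is not a subgroup.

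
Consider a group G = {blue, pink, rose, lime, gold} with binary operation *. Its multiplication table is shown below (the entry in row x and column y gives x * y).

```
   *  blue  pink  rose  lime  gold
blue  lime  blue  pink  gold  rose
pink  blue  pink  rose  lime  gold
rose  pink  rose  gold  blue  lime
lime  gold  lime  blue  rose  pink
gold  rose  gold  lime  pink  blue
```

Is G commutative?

Check whether the table is symmetric across its main diagonal.
Every entry (row x, col y) equals the entry (row y, col x), so G is abelian.

Yes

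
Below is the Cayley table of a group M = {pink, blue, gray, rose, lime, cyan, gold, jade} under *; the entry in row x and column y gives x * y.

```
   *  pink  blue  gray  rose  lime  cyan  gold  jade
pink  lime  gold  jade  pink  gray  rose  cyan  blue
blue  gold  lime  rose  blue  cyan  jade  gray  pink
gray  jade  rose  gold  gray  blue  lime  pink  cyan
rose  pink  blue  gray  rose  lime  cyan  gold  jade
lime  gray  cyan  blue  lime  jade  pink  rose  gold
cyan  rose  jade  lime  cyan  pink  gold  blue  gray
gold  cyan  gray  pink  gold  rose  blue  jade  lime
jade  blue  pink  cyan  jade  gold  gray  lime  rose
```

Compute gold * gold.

jade

Read row gold, column gold: gold * gold = jade.
(Structurally, M here is isomorphic to the cyclic group Z_8.)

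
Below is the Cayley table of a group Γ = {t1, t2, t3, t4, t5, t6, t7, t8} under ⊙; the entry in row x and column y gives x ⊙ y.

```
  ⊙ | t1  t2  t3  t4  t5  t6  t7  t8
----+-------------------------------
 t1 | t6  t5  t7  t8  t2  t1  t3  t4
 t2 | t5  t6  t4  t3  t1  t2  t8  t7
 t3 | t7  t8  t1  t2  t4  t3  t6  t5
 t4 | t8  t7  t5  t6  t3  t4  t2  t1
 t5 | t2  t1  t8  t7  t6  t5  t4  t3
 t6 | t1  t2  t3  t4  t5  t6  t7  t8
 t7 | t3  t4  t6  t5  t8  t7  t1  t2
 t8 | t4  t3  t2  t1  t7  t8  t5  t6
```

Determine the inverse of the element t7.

First locate the identity: row t6 matches the header, so t6 is the identity.
Scan row t7 for t6: t7 ⊙ t3 = t6. Hence t7^(-1) = t3.
(Structurally, Γ here is isomorphic to the dihedral group D_4.)

t3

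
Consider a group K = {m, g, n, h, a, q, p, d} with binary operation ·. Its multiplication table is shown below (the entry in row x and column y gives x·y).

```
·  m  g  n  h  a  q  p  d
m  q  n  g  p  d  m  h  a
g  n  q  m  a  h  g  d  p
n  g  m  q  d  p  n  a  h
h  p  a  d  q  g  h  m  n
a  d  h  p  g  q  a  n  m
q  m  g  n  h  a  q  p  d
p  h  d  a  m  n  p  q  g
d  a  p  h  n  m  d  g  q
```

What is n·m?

g

Read row n, column m: n·m = g.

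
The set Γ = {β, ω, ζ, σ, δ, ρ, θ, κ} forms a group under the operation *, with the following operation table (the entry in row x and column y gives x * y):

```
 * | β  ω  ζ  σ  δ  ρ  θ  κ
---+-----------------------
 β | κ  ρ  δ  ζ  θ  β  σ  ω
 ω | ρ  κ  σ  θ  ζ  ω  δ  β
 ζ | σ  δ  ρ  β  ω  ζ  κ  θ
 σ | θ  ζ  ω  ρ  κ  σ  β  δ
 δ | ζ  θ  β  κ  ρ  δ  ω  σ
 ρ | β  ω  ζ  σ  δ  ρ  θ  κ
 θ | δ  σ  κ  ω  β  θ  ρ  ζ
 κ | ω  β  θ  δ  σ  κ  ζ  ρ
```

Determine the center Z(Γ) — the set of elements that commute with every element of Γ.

An element z is central iff its row equals its column in the table.
For β: β * ζ = δ ≠ σ = ζ * β, so β ∉ Z.
Checking each element this way leaves Z(Γ) = {κ, ρ}.
(Structurally, Γ here is isomorphic to the dihedral group D_4.)

{κ, ρ}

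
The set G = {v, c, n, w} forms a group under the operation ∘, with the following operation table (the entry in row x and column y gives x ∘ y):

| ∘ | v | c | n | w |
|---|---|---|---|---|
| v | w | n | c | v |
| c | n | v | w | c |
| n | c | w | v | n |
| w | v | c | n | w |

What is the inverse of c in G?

First locate the identity: row w matches the header, so w is the identity.
Scan row c for w: c ∘ n = w. Hence c^(-1) = n.

n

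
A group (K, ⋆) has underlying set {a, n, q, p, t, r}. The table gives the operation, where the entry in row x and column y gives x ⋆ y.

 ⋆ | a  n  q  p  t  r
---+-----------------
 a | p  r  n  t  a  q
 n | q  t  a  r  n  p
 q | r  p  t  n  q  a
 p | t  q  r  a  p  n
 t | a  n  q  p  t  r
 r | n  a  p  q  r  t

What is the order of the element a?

The identity element is t (its row matches the header).
a^1 = a
a^2 = a ⋆ a = p
a^3 = p ⋆ a = t
The first power of a equal to the identity is a^3, so ord(a) = 3.

3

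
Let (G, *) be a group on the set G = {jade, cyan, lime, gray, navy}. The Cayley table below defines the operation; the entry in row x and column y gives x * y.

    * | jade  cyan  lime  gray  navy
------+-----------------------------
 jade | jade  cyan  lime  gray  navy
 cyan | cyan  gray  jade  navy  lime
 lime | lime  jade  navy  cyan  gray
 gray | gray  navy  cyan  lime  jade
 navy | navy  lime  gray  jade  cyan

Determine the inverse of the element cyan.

lime

First locate the identity: row jade matches the header, so jade is the identity.
Scan row cyan for jade: cyan * lime = jade. Hence cyan^(-1) = lime.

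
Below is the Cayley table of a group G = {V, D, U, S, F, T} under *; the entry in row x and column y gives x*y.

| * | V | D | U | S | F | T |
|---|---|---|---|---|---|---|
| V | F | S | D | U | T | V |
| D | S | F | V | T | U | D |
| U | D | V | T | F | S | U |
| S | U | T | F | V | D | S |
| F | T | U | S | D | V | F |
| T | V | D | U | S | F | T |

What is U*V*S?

U*V = D
D*S = T
(Structurally, G here is isomorphic to the cyclic group Z_6.)

T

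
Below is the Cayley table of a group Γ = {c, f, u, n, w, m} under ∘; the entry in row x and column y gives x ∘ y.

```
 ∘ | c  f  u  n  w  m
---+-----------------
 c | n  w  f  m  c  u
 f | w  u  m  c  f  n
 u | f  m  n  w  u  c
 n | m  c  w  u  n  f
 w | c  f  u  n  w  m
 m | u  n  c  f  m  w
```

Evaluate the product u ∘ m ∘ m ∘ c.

u ∘ m = c
c ∘ m = u
u ∘ c = f

f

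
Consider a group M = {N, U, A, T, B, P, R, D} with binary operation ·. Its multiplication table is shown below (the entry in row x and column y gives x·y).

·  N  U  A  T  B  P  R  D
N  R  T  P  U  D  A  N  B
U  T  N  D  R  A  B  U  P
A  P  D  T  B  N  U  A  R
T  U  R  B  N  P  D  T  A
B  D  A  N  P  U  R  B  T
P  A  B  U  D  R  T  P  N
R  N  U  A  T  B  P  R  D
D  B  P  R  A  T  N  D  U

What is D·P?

Read row D, column P: D·P = N.

N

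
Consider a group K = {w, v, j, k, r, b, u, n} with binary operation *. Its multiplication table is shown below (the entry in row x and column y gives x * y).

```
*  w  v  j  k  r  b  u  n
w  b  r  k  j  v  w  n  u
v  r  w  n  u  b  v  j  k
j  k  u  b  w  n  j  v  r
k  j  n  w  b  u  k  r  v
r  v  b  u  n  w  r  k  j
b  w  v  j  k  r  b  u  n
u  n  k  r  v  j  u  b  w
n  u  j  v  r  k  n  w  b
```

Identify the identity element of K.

b

The identity e satisfies e * x = x for all x, so its row in the table reproduces the column headers.
Row b reads: w, v, j, k, r, b, u, n — exactly the header order. So b is the identity.
(Structurally, K here is isomorphic to the dihedral group D_4.)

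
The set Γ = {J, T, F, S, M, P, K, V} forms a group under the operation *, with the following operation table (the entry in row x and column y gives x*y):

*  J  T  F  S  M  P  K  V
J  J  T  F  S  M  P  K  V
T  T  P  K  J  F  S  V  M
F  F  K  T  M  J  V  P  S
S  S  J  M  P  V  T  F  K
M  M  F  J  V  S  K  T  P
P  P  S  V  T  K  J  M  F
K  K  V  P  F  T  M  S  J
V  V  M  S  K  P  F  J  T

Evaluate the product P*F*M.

P

P*F = V
V*M = P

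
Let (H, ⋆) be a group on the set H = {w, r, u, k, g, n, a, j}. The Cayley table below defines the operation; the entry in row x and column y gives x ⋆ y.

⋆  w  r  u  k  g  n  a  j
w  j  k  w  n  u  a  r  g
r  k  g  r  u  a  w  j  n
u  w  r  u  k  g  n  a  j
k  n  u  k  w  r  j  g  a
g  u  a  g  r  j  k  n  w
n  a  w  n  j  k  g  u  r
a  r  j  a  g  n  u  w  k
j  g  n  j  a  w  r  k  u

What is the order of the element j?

2

The identity element is u (its row matches the header).
j^1 = j
j^2 = j ⋆ j = u
The first power of j equal to the identity is j^2, so ord(j) = 2.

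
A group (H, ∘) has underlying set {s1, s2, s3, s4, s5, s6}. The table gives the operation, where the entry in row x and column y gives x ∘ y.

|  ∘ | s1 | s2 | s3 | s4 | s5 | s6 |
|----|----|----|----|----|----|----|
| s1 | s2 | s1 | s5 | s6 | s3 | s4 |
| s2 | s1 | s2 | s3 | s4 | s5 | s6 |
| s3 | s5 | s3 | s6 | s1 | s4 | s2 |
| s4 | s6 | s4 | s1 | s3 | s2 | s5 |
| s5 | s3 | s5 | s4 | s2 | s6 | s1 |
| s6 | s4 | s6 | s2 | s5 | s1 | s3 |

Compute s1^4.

s2

s1^1 = s1
s1^2 = s1 ∘ s1 = s2
s1^3 = s2 ∘ s1 = s1
s1^4 = s1 ∘ s1 = s2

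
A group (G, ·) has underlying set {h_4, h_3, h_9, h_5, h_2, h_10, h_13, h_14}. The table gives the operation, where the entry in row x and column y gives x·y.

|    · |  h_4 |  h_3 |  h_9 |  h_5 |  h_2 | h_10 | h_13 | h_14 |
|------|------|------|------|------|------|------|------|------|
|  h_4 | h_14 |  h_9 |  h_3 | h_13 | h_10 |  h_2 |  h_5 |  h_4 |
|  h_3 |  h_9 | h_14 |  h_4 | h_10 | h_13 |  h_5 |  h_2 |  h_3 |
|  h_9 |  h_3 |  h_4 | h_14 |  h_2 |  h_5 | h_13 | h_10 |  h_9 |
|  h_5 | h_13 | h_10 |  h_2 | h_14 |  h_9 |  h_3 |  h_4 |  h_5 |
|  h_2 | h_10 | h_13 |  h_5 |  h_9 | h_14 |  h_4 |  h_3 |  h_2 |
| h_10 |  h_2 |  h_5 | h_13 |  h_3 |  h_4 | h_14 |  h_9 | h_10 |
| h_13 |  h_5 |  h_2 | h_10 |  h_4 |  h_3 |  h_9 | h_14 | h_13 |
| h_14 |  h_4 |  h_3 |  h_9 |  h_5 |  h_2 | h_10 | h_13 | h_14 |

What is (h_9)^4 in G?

h_14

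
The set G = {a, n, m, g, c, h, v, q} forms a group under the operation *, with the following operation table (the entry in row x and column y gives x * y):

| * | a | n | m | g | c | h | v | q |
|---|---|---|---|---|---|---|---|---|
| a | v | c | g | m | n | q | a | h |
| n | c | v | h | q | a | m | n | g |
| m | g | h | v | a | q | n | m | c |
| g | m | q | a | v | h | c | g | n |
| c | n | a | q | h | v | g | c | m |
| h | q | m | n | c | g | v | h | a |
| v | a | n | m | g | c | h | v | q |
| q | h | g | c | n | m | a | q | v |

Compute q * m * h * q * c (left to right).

a

q * m = c
c * h = g
g * q = n
n * c = a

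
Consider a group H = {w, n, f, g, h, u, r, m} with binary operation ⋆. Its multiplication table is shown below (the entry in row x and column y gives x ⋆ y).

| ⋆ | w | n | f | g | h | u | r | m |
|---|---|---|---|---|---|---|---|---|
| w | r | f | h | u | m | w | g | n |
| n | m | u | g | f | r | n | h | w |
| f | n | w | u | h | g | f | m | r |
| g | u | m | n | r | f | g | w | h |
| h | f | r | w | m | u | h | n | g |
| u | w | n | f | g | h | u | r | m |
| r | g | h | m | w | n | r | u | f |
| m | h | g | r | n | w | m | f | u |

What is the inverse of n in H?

n

First locate the identity: row u matches the header, so u is the identity.
Scan row n for u: n ⋆ n = u. Hence n^(-1) = n.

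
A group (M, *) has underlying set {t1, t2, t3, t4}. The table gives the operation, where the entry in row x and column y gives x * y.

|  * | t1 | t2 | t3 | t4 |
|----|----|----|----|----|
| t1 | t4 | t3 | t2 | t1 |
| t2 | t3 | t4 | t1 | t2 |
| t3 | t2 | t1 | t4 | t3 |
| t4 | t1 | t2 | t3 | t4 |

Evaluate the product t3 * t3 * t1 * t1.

t4

t3 * t3 = t4
t4 * t1 = t1
t1 * t1 = t4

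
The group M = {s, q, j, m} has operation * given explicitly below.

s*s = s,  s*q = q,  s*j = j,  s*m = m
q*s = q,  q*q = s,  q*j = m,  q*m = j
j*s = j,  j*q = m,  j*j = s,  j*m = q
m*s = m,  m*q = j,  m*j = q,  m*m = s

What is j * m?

Read row j, column m: j * m = q.

q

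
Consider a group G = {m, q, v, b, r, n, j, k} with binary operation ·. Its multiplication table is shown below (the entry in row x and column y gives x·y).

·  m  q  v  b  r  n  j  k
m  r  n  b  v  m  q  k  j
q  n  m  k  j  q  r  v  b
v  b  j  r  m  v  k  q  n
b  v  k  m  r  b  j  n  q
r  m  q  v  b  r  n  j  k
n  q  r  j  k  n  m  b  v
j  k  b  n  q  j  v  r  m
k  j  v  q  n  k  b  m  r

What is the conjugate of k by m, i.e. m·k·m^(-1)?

The identity is r. In row m, the entry r sits in column m, so m^(-1) = m.
m·k = j
j·m = k
(Structurally, G here is isomorphic to the dihedral group D_4.)

k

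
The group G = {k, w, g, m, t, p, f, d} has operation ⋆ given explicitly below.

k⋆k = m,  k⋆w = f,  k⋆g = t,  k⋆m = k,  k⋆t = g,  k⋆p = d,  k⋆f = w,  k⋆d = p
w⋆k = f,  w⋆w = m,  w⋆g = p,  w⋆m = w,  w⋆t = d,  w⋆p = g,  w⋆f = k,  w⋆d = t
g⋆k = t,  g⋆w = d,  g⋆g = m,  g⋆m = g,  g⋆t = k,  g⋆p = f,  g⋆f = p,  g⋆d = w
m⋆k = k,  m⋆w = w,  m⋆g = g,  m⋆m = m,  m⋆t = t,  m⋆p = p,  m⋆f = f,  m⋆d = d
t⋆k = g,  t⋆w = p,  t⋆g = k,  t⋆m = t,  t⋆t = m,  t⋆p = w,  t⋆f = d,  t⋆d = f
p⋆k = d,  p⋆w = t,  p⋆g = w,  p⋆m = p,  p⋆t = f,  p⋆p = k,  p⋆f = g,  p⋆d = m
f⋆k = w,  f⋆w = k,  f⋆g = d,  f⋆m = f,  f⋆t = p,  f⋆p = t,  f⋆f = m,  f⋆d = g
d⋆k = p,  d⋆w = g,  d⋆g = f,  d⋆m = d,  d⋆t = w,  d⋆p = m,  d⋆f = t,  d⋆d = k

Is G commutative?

p ⋆ g = w but g ⋆ p = f.
Since p and g do not commute, G is not abelian.

No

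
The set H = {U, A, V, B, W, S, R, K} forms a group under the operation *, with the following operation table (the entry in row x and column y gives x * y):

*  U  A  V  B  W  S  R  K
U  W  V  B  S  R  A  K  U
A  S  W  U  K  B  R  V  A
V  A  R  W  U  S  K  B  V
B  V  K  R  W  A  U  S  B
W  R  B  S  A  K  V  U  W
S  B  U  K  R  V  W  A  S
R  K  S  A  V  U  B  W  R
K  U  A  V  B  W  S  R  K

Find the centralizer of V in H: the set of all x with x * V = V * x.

{K, S, V, W}

Compare row V with column V entry by entry.
W * V = S = V * W, so W commutes with V.
U * V = B but V * U = A, so U does not.
Collecting the elements that commute with V: C(V) = {K, S, V, W}.
(Structurally, H here is isomorphic to the quaternion group Q_8.)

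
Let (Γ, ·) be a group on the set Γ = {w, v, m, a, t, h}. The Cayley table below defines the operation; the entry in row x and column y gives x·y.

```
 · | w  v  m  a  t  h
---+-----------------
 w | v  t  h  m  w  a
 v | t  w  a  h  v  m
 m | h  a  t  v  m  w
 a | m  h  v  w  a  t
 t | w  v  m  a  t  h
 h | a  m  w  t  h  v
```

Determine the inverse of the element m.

First locate the identity: row t matches the header, so t is the identity.
Scan row m for t: m·m = t. Hence m^(-1) = m.

m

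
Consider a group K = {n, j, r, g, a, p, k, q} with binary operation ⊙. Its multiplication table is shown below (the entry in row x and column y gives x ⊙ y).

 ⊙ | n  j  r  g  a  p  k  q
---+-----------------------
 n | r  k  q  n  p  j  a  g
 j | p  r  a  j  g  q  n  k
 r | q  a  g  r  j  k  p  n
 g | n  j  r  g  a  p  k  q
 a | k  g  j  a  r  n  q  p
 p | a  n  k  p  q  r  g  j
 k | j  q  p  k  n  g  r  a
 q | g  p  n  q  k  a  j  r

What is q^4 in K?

q^1 = q
q^2 = q ⊙ q = r
q^3 = r ⊙ q = n
q^4 = n ⊙ q = g
(Structurally, K here is isomorphic to the quaternion group Q_8.)

g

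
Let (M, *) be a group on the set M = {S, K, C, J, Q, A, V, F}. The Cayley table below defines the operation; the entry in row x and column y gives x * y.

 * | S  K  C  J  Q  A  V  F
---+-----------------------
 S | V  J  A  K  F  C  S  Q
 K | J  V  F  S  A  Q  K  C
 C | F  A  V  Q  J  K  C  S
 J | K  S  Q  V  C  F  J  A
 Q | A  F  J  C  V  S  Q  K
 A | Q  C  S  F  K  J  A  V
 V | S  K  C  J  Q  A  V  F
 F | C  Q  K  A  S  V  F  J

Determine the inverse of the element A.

F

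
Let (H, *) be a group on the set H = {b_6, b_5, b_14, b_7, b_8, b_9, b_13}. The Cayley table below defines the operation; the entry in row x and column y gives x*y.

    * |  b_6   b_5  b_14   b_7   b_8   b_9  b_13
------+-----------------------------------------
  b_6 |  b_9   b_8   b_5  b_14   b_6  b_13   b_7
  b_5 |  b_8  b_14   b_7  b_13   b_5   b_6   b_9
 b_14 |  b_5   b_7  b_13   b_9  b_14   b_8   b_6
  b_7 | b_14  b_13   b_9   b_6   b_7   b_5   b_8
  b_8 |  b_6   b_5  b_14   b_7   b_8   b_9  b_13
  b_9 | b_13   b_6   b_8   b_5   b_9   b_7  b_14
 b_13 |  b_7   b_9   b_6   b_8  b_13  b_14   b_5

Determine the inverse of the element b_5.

b_6

First locate the identity: row b_8 matches the header, so b_8 is the identity.
Scan row b_5 for b_8: b_5*b_6 = b_8. Hence b_5^(-1) = b_6.
(Structurally, H here is isomorphic to the cyclic group Z_7.)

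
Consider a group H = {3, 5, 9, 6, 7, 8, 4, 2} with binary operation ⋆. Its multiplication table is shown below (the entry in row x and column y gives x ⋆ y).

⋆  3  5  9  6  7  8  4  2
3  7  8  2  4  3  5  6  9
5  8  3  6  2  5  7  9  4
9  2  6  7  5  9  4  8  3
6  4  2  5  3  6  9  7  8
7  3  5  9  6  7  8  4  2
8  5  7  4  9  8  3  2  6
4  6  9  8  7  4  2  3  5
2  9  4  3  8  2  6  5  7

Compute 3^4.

3^1 = 3
3^2 = 3 ⋆ 3 = 7
3^3 = 7 ⋆ 3 = 3
3^4 = 3 ⋆ 3 = 7
(Structurally, H here is isomorphic to Z_2 x Z_4.)

7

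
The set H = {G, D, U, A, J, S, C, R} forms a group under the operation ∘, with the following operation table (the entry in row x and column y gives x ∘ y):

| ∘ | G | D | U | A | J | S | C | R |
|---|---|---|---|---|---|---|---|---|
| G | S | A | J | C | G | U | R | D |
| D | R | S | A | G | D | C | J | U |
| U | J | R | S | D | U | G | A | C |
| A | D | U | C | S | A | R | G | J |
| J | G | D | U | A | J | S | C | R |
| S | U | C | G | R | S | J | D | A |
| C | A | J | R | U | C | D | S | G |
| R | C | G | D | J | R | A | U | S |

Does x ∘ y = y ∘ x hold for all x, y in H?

R ∘ C = U but C ∘ R = G.
Since R and C do not commute, H is not abelian.

No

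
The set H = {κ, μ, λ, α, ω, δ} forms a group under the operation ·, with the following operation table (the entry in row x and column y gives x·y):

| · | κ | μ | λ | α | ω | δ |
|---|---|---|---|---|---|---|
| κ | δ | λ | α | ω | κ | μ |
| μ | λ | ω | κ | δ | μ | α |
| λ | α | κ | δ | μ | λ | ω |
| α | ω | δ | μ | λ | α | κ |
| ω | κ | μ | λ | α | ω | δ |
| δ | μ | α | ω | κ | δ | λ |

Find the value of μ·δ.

α

Read row μ, column δ: μ·δ = α.
(Structurally, H here is isomorphic to the cyclic group Z_6.)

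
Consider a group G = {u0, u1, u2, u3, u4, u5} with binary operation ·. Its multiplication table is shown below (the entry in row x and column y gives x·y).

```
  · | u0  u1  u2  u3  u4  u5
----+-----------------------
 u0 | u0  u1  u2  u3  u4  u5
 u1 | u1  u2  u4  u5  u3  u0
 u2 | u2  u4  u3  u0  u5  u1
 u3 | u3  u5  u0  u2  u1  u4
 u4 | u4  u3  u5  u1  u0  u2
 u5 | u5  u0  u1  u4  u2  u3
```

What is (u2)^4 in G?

u2

u2^1 = u2
u2^2 = u2·u2 = u3
u2^3 = u3·u2 = u0
u2^4 = u0·u2 = u2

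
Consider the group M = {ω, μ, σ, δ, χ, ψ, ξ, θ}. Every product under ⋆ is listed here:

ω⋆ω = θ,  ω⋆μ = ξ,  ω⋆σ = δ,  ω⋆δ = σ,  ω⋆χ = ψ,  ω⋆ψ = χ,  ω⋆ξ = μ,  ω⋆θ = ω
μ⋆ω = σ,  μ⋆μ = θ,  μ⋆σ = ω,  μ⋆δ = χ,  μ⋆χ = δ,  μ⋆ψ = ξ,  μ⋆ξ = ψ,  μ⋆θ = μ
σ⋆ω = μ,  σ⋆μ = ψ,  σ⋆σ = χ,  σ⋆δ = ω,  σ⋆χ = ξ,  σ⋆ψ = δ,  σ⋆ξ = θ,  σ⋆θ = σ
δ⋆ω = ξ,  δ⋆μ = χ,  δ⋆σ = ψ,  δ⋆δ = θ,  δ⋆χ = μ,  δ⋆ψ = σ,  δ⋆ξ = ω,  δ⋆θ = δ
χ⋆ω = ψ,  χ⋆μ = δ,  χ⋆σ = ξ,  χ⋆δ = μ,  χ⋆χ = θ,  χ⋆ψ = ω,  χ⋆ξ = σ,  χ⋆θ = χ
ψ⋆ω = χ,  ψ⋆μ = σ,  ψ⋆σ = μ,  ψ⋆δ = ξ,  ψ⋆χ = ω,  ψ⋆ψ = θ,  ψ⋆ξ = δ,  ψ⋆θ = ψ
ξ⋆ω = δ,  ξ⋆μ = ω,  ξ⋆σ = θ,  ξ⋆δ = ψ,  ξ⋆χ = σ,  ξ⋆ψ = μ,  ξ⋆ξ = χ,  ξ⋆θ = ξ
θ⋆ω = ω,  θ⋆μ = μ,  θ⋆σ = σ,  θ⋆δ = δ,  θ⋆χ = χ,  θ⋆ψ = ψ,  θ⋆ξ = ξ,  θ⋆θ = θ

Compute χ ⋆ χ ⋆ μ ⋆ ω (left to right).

χ ⋆ χ = θ
θ ⋆ μ = μ
μ ⋆ ω = σ
(Structurally, M here is isomorphic to the dihedral group D_4.)

σ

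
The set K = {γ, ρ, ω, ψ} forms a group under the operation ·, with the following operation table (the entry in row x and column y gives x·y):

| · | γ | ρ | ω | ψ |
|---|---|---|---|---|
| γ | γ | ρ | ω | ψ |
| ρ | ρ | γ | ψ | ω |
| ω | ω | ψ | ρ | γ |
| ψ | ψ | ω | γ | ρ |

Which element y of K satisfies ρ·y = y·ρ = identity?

ρ

First locate the identity: row γ matches the header, so γ is the identity.
Scan row ρ for γ: ρ·ρ = γ. Hence ρ^(-1) = ρ.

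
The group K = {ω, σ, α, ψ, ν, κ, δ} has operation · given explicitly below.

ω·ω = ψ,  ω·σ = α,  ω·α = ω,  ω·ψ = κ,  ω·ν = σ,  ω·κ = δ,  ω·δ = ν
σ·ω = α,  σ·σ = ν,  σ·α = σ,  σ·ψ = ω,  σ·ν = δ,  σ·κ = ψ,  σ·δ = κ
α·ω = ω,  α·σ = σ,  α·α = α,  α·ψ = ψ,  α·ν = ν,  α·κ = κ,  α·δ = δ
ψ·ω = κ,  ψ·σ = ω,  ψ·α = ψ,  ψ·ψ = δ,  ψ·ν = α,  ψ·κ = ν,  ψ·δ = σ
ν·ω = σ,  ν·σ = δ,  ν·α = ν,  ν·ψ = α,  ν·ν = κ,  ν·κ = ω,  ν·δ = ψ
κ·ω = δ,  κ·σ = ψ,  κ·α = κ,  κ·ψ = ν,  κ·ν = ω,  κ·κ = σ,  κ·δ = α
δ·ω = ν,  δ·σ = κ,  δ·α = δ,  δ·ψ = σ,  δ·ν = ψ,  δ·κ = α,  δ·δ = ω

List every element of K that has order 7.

{δ, κ, ν, σ, ψ, ω}

Identity is α. Compute the order of each non-identity element by repeated multiplication:
  ω: ω → ψ → κ → δ → ν → σ → α  (order 7)
  σ: σ → ν → δ → κ → ψ → ω → α  (order 7)
  ψ: ψ → δ → σ → ω → κ → ν → α  (order 7)
  ν: ν → κ → ω → σ → δ → ψ → α  (order 7)
  κ: κ → σ → ψ → ν → ω → δ → α  (order 7)
  δ: δ → ω → ν → ψ → σ → κ → α  (order 7)
Elements of order 7: {δ, κ, ν, σ, ψ, ω}.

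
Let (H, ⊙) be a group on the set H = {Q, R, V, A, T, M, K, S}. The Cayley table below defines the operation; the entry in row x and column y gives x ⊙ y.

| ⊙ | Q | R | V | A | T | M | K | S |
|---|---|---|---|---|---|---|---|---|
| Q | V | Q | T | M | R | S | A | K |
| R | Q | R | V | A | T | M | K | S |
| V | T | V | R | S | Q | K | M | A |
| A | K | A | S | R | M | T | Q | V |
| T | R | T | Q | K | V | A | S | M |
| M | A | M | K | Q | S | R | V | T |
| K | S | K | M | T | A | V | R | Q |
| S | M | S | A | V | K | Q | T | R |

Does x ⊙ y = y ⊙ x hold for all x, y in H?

Q ⊙ S = K but S ⊙ Q = M.
Since Q and S do not commute, H is not abelian.

No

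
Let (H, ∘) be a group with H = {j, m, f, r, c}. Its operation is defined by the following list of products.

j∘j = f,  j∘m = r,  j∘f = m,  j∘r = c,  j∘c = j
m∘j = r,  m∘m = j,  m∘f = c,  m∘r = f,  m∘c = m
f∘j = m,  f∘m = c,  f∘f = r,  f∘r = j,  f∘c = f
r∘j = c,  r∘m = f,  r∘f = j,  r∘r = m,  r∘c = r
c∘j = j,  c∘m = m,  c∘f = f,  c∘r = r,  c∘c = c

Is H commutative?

Check whether the table is symmetric across its main diagonal.
Every entry (row x, col y) equals the entry (row y, col x), so H is abelian.

Yes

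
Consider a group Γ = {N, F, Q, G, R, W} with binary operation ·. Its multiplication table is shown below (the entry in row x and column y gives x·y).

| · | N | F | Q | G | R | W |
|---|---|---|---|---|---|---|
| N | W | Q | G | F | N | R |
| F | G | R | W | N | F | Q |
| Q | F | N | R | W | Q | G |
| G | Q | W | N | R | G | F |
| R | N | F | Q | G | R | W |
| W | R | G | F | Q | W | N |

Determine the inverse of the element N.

W

First locate the identity: row R matches the header, so R is the identity.
Scan row N for R: N·W = R. Hence N^(-1) = W.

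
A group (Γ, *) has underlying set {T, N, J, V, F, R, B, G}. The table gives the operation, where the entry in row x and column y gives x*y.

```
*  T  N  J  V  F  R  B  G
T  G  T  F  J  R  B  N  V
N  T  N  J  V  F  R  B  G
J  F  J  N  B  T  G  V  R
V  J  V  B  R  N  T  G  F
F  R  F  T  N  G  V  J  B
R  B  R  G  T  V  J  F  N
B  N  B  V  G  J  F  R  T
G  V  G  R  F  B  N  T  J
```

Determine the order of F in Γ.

8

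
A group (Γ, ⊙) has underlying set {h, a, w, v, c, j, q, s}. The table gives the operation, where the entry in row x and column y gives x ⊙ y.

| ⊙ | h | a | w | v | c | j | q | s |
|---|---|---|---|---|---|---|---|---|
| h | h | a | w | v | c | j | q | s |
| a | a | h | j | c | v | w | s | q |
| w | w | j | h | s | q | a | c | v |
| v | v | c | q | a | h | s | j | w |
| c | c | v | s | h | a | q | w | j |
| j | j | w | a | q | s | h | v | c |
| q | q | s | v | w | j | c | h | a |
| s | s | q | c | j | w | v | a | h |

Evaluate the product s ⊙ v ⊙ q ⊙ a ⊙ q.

s ⊙ v = j
j ⊙ q = v
v ⊙ a = c
c ⊙ q = w

w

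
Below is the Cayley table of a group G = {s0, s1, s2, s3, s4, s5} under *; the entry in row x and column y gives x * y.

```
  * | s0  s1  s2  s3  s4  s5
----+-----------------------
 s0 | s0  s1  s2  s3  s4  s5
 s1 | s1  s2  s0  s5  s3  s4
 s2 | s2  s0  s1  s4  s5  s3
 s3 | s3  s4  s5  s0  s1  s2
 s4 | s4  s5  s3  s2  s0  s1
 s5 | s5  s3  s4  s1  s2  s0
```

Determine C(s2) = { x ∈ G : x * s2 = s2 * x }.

{s0, s1, s2}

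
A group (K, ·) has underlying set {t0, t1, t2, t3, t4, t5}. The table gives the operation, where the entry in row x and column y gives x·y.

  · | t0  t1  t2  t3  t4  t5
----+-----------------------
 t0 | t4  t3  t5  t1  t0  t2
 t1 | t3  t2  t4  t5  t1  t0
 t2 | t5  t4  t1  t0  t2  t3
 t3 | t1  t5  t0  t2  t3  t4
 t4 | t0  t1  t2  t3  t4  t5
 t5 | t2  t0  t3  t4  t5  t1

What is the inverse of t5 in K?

t3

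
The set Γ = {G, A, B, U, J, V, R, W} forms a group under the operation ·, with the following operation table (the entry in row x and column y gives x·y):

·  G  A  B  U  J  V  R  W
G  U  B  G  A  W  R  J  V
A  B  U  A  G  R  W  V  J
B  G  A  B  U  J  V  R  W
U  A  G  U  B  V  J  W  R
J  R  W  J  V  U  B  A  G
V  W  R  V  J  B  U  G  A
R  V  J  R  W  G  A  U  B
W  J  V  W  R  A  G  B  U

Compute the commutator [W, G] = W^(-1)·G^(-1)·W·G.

Identity is B; from the table W^(-1) = R and G^(-1) = A.
R·A = J
J·W = G
G·G = U

U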